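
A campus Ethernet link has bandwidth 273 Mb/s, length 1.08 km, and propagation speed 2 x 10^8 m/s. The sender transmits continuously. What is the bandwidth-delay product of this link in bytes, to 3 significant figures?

184 bytes

Propagation delay = 1080 / 200000000 = 5.4e-06 s.
BDP = R × t_prop = 273000000 × 5.4e-06 = 1474.2 bits.
In bytes: 1474.2/8 = 184 bytes.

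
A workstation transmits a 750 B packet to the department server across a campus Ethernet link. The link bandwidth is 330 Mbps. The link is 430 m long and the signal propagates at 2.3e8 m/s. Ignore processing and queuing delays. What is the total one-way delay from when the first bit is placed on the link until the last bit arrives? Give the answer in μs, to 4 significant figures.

L = 750 × 8 = 6000 bits.
Transmission delay = L/R = 6000 / 330000000 = 18.1818 μs.
Propagation delay = d/s = 430 m / 2.3e+08 m/s = 1.86957 μs.
Total = 20.05 μs.

20.05 μs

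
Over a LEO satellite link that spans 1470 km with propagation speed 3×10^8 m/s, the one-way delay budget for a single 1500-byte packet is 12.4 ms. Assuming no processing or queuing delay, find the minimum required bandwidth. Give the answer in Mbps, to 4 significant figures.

1.600 Mbps

L = 12000 bits.
Propagation delay = 1470000 / 300000000 = 4.9 ms.
Transmission budget = 12.4 − 4.9 = 7.5 ms.
R ≥ L / t_tx = 12000 bits / 0.0075 s = 1.600 Mbps.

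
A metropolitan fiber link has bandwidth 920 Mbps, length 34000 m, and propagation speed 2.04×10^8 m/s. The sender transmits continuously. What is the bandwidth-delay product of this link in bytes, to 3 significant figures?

Propagation delay = 34000 / 204000000 = 0.000166667 s.
BDP = R × t_prop = 920000000 × 0.000166667 = 153333 bits.
In bytes: 153333/8 = 19200 bytes.

19200 bytes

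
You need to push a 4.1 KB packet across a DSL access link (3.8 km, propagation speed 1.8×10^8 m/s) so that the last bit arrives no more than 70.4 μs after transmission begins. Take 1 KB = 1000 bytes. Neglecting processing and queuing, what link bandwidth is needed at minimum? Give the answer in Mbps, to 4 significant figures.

L = 32800 bits.
Propagation delay = 3800 / 180000000 = 21.1111 μs.
Transmission budget = 70.4 − 21.1111 = 49.2889 μs.
R ≥ L / t_tx = 32800 bits / 4.92889e-05 s = 665.5 Mbps.

665.5 Mbps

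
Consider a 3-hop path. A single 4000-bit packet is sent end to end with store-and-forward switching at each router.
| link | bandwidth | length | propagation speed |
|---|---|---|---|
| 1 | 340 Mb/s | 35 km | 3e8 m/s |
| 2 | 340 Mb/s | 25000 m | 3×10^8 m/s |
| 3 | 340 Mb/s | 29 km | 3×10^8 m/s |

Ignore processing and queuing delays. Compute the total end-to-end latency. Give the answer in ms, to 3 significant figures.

Transmission delay per hop = L/R = 4000/340000000 = 0.0117647 ms; 3 hops → 0.0352941 ms.
Propagation delays (d/s per hop): 0.116667, 0.0833333, 0.0966667 ms; sum = 0.296667 ms.
End-to-end = 0.332 ms.

0.332 ms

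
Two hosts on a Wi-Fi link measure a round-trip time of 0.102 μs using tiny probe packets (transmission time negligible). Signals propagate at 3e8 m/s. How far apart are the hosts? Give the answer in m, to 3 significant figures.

15.3 m

One-way propagation = RTT/2 = 0.051 μs.
d = s × t = 300000000 × 5.1e-08 = 15.3 m.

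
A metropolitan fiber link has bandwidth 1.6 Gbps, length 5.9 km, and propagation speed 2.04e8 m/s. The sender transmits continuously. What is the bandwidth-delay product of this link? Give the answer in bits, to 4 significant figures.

46270 bits

Propagation delay = 5900 / 204000000 = 2.89216e-05 s.
BDP = R × t_prop = 1600000000 × 2.89216e-05 = 46274.5 bits.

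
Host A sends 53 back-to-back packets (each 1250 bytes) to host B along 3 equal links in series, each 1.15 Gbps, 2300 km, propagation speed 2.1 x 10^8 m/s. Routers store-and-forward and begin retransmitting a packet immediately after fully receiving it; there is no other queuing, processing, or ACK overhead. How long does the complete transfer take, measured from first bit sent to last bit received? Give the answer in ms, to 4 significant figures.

33.34 ms

Per-hop transmission t_tx = L/R = 10000/1150000000 = 0.00869565 ms.
Per-hop propagation t_prop = 2300000/210000000 = 10.9524 ms.
Pipeline fill: first packet needs 3·t_tx to clear all hops; remaining 52 packets each add one t_tx.
Total = (3+53-1)·t_tx + 3·t_prop = 55·0.00869565 + 3·10.9524 = 33.34 ms.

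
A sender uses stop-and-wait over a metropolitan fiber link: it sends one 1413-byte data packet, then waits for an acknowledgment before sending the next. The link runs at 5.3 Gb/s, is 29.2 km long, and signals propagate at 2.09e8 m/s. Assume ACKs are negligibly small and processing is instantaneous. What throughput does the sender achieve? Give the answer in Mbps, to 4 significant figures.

40.15 Mbps

t_tx = L/R = 11304/5300000000 = 2.13283e-06 s.
t_prop = 29200/209000000 = 0.000139713 s; RTT = 0.000279426 s.
Cycle = t_tx + RTT = 0.000281559 s.
Throughput = L / cycle = 11304 / 0.000281559 = 40.15 Mbps.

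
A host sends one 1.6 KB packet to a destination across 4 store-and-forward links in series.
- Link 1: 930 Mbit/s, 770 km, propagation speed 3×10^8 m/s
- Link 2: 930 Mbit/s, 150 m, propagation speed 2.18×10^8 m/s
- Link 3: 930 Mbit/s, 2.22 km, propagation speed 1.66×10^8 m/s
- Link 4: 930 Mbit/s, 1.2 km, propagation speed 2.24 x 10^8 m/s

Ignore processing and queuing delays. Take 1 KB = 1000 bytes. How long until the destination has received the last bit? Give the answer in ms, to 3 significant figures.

L = 12800 bits.
Transmission delay per hop = L/R = 12800/930000000 = 0.0137634 ms; 4 hops → 0.0550538 ms.
Propagation delays (d/s per hop): 2.56667, 0.000688073, 0.0133735, 0.00535714 ms; sum = 2.58609 ms.
End-to-end = 2.64 ms.

2.64 ms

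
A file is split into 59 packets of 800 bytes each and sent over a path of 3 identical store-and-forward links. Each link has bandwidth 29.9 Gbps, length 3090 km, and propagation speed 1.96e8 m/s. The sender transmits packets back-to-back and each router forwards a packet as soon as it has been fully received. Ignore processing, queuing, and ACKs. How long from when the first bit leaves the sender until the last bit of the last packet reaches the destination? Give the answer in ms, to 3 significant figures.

Per-hop transmission t_tx = L/R = 6400/29900000000 = 0.000214047 ms.
Per-hop propagation t_prop = 3090000/196000000 = 15.7653 ms.
Pipeline fill: first packet needs 3·t_tx to clear all hops; remaining 58 packets each add one t_tx.
Total = (3+59-1)·t_tx + 3·t_prop = 61·0.000214047 + 3·15.7653 = 47.3 ms.

47.3 ms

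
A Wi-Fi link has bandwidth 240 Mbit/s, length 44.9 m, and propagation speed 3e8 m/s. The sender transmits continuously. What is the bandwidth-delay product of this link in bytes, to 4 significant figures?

4.490 bytes

Propagation delay = 44.9 / 300000000 = 1.49667e-07 s.
BDP = R × t_prop = 240000000 × 1.49667e-07 = 35.92 bits.
In bytes: 35.92/8 = 4.490 bytes.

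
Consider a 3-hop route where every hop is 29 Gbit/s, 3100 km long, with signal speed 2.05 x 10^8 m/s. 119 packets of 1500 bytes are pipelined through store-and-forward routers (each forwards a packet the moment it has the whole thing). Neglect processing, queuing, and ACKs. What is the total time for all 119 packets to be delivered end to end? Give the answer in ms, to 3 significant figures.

Per-hop transmission t_tx = L/R = 12000/29000000000 = 0.000413793 ms.
Per-hop propagation t_prop = 3100000/2.05e+08 = 15.122 ms.
Pipeline fill: first packet needs 3·t_tx to clear all hops; remaining 118 packets each add one t_tx.
Total = (3+119-1)·t_tx + 3·t_prop = 121·0.000413793 + 3·15.122 = 45.4 ms.

45.4 ms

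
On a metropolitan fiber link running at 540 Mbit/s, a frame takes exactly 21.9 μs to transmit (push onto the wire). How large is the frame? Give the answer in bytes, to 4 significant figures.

1478 bytes

L = R × t_tx = 540000000 b/s × 2.19e-05 s = 11826 bits.
In bytes: 11826 / 8 = 1478 bytes.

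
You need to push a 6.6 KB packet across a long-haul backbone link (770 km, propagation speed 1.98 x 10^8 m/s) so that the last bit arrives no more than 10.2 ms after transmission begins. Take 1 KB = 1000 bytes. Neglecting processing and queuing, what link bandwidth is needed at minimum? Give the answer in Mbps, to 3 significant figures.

L = 52800 bits.
Propagation delay = 770000 / 198000000 = 3.88889 ms.
Transmission budget = 10.2 − 3.88889 = 6.31111 ms.
R ≥ L / t_tx = 52800 bits / 0.00631111 s = 8.37 Mbps.

8.37 Mbps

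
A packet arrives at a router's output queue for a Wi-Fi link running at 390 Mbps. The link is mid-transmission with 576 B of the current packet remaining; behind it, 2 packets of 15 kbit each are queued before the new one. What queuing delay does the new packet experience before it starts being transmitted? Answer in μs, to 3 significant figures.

Each queued packet: L/R = 15000/390000000 = 38.4615 μs.
2 queued → 76.9231 μs.
Plus remaining 4608 bits of current packet: 11.8154 μs.
Queuing delay = 88.7 μs.

88.7 μs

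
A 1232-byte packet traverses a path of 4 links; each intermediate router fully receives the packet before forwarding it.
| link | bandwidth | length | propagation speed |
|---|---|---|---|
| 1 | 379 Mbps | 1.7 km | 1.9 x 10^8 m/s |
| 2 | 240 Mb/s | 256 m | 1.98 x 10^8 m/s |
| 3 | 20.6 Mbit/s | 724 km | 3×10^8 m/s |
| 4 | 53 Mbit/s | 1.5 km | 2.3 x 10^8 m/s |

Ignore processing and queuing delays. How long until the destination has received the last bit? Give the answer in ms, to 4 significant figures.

L = 1232 × 8 = 9856 bits.
Transmission delays (L/R per hop): 0.0260053, 0.0410667, 0.478447, 0.185962 ms; sum = 0.731481 ms.
Propagation delays (d/s per hop): 0.00894737, 0.00129293, 2.41333, 0.00652174 ms; sum = 2.4301 ms.
End-to-end = 3.162 ms.

3.162 ms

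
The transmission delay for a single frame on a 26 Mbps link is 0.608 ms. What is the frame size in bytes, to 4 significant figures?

1976 bytes

L = R × t_tx = 26000000 b/s × 0.000608 s = 15808 bits.
In bytes: 15808 / 8 = 1976 bytes.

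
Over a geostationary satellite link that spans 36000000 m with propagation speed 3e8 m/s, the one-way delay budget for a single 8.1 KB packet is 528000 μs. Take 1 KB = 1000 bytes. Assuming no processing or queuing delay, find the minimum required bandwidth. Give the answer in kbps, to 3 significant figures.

L = 64800 bits.
Propagation delay = 36000000 / 300000000 = 120000 μs.
Transmission budget = 528000 − 120000 = 408000 μs.
R ≥ L / t_tx = 64800 bits / 0.408 s = 159 kbps.

159 kbps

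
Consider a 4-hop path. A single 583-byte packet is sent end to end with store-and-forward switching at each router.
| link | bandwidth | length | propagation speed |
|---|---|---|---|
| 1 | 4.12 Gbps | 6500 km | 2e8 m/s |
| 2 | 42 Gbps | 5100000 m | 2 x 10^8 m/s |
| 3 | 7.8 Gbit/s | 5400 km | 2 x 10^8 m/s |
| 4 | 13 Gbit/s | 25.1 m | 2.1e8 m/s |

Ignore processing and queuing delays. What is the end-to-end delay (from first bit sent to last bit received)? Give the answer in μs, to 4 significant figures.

L = 583 × 8 = 4664 bits.
Transmission delays (L/R per hop): 1.13204, 0.111048, 0.597949, 0.358769 μs; sum = 2.1998 μs.
Propagation delays (d/s per hop): 32500, 25500, 27000, 0.119524 μs; sum = 85000.1 μs.
End-to-end = 85000 μs.

85000 μs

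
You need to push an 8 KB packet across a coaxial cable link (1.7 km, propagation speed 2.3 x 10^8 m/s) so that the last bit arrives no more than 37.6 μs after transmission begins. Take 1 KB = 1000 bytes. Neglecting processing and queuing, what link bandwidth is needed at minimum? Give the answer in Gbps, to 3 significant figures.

L = 64000 bits.
Propagation delay = 1700 / 2.3e+08 = 7.3913 μs.
Transmission budget = 37.6 − 7.3913 = 30.2087 μs.
R ≥ L / t_tx = 64000 bits / 3.02087e-05 s = 2.12 Gbps.

2.12 Gbps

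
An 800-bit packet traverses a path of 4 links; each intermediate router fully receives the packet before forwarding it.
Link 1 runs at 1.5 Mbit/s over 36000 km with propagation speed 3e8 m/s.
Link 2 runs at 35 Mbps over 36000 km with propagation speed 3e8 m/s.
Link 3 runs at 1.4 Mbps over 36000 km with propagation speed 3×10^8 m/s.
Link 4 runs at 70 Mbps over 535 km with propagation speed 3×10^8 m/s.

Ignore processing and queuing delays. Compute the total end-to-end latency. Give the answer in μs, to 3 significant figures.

Transmission delays (L/R per hop): 533.333, 22.8571, 571.429, 11.4286 μs; sum = 1139.05 μs.
Propagation delays (d/s per hop): 120000, 120000, 120000, 1783.33 μs; sum = 361783 μs.
End-to-end = 363000 μs.

363000 μs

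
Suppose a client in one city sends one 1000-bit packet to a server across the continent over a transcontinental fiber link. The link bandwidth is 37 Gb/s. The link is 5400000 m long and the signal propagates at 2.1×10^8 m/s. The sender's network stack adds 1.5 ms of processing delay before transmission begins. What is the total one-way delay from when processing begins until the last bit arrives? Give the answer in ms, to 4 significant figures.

27.21 ms

Transmission delay = L/R = 1000 / 37000000000 = 2.7027e-05 ms.
Propagation delay = d/s = 5400000 m / 210000000 m/s = 25.7143 ms.
Plus processing delay 1.5 ms = 1.5 ms.
Total = 27.21 ms.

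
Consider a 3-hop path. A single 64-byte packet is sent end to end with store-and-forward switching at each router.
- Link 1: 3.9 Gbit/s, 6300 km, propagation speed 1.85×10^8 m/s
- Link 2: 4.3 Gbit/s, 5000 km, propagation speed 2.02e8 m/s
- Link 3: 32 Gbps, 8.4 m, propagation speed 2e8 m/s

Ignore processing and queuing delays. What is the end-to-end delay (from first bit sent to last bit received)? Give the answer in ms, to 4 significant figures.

58.81 ms

L = 64 × 8 = 512 bits.
Transmission delays (L/R per hop): 0.000131282, 0.00011907, 1.6e-05 ms; sum = 0.000266352 ms.
Propagation delays (d/s per hop): 34.0541, 24.7525, 4.2e-05 ms; sum = 58.8066 ms.
End-to-end = 58.81 ms.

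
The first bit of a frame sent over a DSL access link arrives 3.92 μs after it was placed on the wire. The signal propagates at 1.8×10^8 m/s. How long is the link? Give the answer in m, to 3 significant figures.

706 m

d = s × t_prop = 180000000 × 3.92e-06 = 706 m.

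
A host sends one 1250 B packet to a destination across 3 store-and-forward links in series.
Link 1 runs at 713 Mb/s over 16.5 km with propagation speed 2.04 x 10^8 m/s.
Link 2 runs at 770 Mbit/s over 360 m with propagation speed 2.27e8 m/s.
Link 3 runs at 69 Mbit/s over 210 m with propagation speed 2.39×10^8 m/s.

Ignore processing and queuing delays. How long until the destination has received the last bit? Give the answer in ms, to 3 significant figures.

L = 1250 × 8 = 10000 bits.
Transmission delays (L/R per hop): 0.0140252, 0.012987, 0.144928 ms; sum = 0.17194 ms.
Propagation delays (d/s per hop): 0.0808824, 0.0015859, 0.000878661 ms; sum = 0.0833469 ms.
End-to-end = 0.255 ms.

0.255 ms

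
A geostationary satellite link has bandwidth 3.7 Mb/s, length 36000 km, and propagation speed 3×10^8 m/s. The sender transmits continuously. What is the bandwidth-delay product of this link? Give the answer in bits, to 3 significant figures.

444000 bits

Propagation delay = 36000000 / 300000000 = 0.12 s.
BDP = R × t_prop = 3700000 × 0.12 = 444000 bits.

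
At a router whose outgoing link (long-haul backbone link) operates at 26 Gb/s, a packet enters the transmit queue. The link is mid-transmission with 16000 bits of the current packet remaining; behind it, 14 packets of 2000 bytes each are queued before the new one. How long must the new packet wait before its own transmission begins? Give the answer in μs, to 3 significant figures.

9.23 μs

Each queued packet: L/R = 16000/26000000000 = 0.615385 μs.
14 queued → 8.61538 μs.
Plus remaining 16000 bits of current packet: 0.615385 μs.
Queuing delay = 9.23 μs.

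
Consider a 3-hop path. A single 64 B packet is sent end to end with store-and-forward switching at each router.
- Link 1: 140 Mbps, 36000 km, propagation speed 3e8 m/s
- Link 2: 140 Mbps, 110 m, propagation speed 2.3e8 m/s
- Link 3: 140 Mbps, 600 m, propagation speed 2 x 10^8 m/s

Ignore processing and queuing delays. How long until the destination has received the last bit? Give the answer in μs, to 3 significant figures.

L = 64 × 8 = 512 bits.
Transmission delay per hop = L/R = 512/140000000 = 3.65714 μs; 3 hops → 10.9714 μs.
Propagation delays (d/s per hop): 120000, 0.478261, 3 μs; sum = 120003 μs.
End-to-end = 120000 μs.

120000 μs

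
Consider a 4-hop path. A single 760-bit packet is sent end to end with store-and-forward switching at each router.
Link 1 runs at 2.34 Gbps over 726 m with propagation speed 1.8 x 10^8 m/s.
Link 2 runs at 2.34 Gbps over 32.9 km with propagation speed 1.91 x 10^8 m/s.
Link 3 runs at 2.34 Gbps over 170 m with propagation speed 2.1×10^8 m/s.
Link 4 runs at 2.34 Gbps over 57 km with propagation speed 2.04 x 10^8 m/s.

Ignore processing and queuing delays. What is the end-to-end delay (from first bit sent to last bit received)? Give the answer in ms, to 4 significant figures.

Transmission delay per hop = L/R = 760/2340000000 = 0.000324786 ms; 4 hops → 0.00129915 ms.
Propagation delays (d/s per hop): 0.00403333, 0.172251, 0.000809524, 0.279412 ms; sum = 0.456506 ms.
End-to-end = 0.4578 ms.

0.4578 ms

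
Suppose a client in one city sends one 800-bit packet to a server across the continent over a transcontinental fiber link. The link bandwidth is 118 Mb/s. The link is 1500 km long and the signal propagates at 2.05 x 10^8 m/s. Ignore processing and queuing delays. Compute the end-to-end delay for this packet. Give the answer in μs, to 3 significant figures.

7320 μs

Transmission delay = L/R = 800 / 118000000 = 6.77966 μs.
Propagation delay = d/s = 1500000 m / 2.05e+08 m/s = 7317.07 μs.
Total = 7320 μs.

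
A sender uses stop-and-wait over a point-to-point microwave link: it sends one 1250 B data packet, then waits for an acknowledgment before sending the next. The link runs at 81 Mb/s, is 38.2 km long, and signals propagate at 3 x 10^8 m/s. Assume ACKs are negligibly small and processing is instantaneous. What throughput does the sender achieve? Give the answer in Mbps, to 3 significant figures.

26.4 Mbps

t_tx = L/R = 10000/81000000 = 0.000123457 s.
t_prop = 38200/300000000 = 0.000127333 s; RTT = 0.000254667 s.
Cycle = t_tx + RTT = 0.000378123 s.
Throughput = L / cycle = 10000 / 0.000378123 = 26.4 Mbps.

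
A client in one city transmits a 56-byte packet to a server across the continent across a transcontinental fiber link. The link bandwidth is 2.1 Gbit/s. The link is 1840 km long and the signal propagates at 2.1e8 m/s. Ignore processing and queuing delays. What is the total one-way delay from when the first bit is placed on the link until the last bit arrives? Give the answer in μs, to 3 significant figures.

L = 56 × 8 = 448 bits.
Transmission delay = L/R = 448 / 2100000000 = 0.213333 μs.
Propagation delay = d/s = 1840000 m / 210000000 m/s = 8761.9 μs.
Total = 8760 μs.

8760 μs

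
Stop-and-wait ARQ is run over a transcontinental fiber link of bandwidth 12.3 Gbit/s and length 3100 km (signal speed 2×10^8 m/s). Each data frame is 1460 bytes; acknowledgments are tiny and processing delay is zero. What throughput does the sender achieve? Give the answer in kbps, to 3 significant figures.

377 kbps

t_tx = L/R = 11680/12300000000 = 9.49593e-07 s.
t_prop = 3100000/200000000 = 0.0155 s; RTT = 0.031 s.
Cycle = t_tx + RTT = 0.0310009 s.
Throughput = L / cycle = 11680 / 0.0310009 = 377 kbps.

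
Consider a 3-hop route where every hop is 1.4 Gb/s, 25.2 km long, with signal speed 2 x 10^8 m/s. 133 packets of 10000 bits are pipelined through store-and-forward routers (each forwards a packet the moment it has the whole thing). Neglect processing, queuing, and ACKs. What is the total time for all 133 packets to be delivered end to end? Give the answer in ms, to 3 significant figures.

Per-hop transmission t_tx = L/R = 10000/1400000000 = 0.00714286 ms.
Per-hop propagation t_prop = 25200/200000000 = 0.126 ms.
Pipeline fill: first packet needs 3·t_tx to clear all hops; remaining 132 packets each add one t_tx.
Total = (3+133-1)·t_tx + 3·t_prop = 135·0.00714286 + 3·0.126 = 1.34 ms.

1.34 ms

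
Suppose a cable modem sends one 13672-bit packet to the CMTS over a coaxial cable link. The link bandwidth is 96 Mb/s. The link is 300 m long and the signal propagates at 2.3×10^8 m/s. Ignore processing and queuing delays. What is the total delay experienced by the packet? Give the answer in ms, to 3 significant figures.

Transmission delay = L/R = 13672 / 96000000 = 0.142417 ms.
Propagation delay = d/s = 300 m / 2.3e+08 m/s = 0.00130435 ms.
Total = 0.144 ms.

0.144 ms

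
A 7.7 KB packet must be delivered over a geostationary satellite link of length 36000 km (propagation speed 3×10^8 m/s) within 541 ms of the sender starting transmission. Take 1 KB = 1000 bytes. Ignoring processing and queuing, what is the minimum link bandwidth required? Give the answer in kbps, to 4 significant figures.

L = 61600 bits.
Propagation delay = 36000000 / 300000000 = 120 ms.
Transmission budget = 541 − 120 = 421 ms.
R ≥ L / t_tx = 61600 bits / 0.421 s = 146.3 kbps.

146.3 kbps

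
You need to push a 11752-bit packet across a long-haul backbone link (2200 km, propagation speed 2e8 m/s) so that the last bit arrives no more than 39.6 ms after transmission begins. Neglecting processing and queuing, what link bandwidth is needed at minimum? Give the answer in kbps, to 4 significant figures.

Propagation delay = 2200000 / 200000000 = 11 ms.
Transmission budget = 39.6 − 11 = 28.6 ms.
R ≥ L / t_tx = 11752 bits / 0.0286 s = 410.9 kbps.

410.9 kbps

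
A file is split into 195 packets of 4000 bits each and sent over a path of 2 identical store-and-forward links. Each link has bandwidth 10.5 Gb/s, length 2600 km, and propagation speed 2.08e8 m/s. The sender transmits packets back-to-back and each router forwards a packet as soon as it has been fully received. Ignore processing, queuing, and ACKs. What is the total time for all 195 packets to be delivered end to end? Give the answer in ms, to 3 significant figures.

25.1 ms

Per-hop transmission t_tx = L/R = 4000/10500000000 = 0.000380952 ms.
Per-hop propagation t_prop = 2600000/208000000 = 12.5 ms.
Pipeline fill: first packet needs 2·t_tx to clear all hops; remaining 194 packets each add one t_tx.
Total = (2+195-1)·t_tx + 2·t_prop = 196·0.000380952 + 2·12.5 = 25.1 ms.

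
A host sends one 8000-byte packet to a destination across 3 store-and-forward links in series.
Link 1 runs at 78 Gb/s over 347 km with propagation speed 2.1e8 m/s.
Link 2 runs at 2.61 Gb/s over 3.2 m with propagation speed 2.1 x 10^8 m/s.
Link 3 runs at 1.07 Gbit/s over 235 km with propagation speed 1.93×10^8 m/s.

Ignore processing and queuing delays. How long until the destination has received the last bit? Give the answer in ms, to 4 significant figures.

2.955 ms

L = 8000 × 8 = 64000 bits.
Transmission delays (L/R per hop): 0.000820513, 0.0245211, 0.0598131 ms; sum = 0.0851547 ms.
Propagation delays (d/s per hop): 1.65238, 1.52381e-05, 1.21762 ms; sum = 2.87001 ms.
End-to-end = 2.955 ms.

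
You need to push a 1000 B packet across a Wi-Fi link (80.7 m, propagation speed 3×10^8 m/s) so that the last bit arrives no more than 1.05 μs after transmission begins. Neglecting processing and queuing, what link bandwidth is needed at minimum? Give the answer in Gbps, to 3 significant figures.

10.2 Gbps

L = 8000 bits.
Propagation delay = 80.7 / 300000000 = 0.269 μs.
Transmission budget = 1.05 − 0.269 = 0.781 μs.
R ≥ L / t_tx = 8000 bits / 7.81e-07 s = 10.2 Gbps.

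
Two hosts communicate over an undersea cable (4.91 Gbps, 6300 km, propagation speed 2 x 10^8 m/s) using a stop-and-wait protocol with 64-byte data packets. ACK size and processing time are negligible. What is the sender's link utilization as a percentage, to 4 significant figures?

t_tx = L/R = 512/4910000000 = 1.04277e-07 s.
t_prop = 6300000/200000000 = 0.0315 s; RTT = 0.063 s.
Cycle = t_tx + RTT = 0.0630001 s.
Utilization = t_tx / cycle = 1.04277e-07/0.0630001 = 0.0001655 %.

0.0001655 %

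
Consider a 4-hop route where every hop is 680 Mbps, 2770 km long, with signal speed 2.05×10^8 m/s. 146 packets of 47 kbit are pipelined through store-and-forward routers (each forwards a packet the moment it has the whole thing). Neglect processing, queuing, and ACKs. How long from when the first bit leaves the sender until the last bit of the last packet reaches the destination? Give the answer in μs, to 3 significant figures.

Per-hop transmission t_tx = L/R = 47000/680000000 = 69.1176 μs.
Per-hop propagation t_prop = 2770000/2.05e+08 = 13512.2 μs.
Pipeline fill: first packet needs 4·t_tx to clear all hops; remaining 145 packets each add one t_tx.
Total = (4+146-1)·t_tx + 4·t_prop = 149·69.1176 + 4·13512.2 = 64300 μs.

64300 μs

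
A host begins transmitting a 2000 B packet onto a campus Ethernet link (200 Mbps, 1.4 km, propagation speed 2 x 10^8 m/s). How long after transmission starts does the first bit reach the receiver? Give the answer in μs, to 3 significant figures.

7.00 μs

First bit experiences only propagation delay: d/s = 1400/200000000 = 7.00 μs.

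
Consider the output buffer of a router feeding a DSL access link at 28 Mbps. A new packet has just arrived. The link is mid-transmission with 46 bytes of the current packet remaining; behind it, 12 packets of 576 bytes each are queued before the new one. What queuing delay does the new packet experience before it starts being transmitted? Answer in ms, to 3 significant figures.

Each queued packet: L/R = 4608/28000000 = 0.164571 ms.
12 queued → 1.97486 ms.
Plus remaining 368 bits of current packet: 0.0131429 ms.
Queuing delay = 1.99 ms.

1.99 ms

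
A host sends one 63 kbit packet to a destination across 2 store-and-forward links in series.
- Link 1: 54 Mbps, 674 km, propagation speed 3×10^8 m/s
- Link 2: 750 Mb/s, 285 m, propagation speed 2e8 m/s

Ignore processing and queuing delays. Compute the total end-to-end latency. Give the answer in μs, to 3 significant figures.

L = 63000 bits.
Transmission delays (L/R per hop): 1166.67, 84 μs; sum = 1250.67 μs.
Propagation delays (d/s per hop): 2246.67, 1.425 μs; sum = 2248.09 μs.
End-to-end = 3500 μs.

3500 μs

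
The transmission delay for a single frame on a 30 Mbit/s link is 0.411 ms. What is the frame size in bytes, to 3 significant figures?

1540 bytes

L = R × t_tx = 30000000 b/s × 0.000411 s = 12330 bits.
In bytes: 12330 / 8 = 1540 bytes.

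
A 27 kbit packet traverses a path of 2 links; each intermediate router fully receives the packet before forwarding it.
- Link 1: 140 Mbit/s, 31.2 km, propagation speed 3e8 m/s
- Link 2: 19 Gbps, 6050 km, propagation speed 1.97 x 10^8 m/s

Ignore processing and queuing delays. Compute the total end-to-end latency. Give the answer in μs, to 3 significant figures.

31000 μs

L = 27000 bits.
Transmission delays (L/R per hop): 192.857, 1.42105 μs; sum = 194.278 μs.
Propagation delays (d/s per hop): 104, 30710.7 μs; sum = 30814.7 μs.
End-to-end = 31000 μs.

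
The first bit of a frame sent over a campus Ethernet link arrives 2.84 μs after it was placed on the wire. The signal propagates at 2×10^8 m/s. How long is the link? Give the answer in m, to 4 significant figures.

d = s × t_prop = 200000000 × 2.84e-06 = 568.0 m.

568.0 m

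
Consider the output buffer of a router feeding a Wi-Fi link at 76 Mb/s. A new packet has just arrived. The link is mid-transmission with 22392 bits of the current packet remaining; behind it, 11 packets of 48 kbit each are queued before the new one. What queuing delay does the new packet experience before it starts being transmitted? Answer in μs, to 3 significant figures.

Each queued packet: L/R = 48000/76000000 = 631.579 μs.
11 queued → 6947.37 μs.
Plus remaining 22392 bits of current packet: 294.632 μs.
Queuing delay = 7240 μs.

7240 μs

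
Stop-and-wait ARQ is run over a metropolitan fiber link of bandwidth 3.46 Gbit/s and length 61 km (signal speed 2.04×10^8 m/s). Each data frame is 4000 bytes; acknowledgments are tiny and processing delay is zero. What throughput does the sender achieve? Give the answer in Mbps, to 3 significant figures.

t_tx = L/R = 32000/3460000000 = 9.24855e-06 s.
t_prop = 61000/204000000 = 0.00029902 s; RTT = 0.000598039 s.
Cycle = t_tx + RTT = 0.000607288 s.
Throughput = L / cycle = 32000 / 0.000607288 = 52.7 Mbps.

52.7 Mbps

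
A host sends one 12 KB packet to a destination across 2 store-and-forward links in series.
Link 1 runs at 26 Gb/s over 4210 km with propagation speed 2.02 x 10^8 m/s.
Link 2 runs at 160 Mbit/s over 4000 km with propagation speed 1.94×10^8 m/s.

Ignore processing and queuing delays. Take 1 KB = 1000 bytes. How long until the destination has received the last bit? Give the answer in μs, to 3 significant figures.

L = 96000 bits.
Transmission delays (L/R per hop): 3.69231, 600 μs; sum = 603.692 μs.
Propagation delays (d/s per hop): 20841.6, 20618.6 μs; sum = 41460.1 μs.
End-to-end = 42100 μs.

42100 μs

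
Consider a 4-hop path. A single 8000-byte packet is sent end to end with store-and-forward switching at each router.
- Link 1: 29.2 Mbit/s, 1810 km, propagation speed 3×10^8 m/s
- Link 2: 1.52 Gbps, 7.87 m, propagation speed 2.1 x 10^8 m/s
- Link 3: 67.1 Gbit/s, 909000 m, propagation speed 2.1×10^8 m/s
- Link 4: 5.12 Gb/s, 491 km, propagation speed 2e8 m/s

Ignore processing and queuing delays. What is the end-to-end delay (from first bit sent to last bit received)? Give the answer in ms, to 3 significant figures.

L = 8000 × 8 = 64000 bits.
Transmission delays (L/R per hop): 2.19178, 0.0421053, 0.0009538, 0.0125 ms; sum = 2.24734 ms.
Propagation delays (d/s per hop): 6.03333, 3.74762e-05, 4.32857, 2.455 ms; sum = 12.8169 ms.
End-to-end = 15.1 ms.

15.1 ms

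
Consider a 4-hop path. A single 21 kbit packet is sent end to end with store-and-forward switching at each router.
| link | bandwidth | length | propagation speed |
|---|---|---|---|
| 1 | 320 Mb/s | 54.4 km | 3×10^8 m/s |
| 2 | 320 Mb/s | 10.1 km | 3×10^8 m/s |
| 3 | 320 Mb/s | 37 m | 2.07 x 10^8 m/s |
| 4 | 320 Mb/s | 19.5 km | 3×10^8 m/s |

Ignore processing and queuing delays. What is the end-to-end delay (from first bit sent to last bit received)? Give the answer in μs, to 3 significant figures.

L = 21000 bits.
Transmission delay per hop = L/R = 21000/320000000 = 65.625 μs; 4 hops → 262.5 μs.
Propagation delays (d/s per hop): 181.333, 33.6667, 0.178744, 65 μs; sum = 280.179 μs.
End-to-end = 543 μs.

543 μs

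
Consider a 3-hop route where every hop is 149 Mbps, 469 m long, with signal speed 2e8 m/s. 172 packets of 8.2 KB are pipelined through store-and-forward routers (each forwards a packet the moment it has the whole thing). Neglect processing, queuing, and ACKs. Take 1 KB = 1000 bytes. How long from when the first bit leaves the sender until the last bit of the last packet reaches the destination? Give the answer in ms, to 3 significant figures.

76.6 ms

Per-hop transmission t_tx = L/R = 65600/149000000 = 0.440268 ms.
Per-hop propagation t_prop = 469/200000000 = 0.002345 ms.
Pipeline fill: first packet needs 3·t_tx to clear all hops; remaining 171 packets each add one t_tx.
Total = (3+172-1)·t_tx + 3·t_prop = 174·0.440268 + 3·0.002345 = 76.6 ms.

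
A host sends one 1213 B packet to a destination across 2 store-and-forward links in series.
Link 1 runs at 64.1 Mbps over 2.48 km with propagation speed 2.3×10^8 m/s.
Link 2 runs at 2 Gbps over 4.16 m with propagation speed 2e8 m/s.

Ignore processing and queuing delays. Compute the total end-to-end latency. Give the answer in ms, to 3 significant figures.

L = 1213 × 8 = 9704 bits.
Transmission delays (L/R per hop): 0.151388, 0.004852 ms; sum = 0.15624 ms.
Propagation delays (d/s per hop): 0.0107826, 2.08e-05 ms; sum = 0.0108034 ms.
End-to-end = 0.167 ms.

0.167 ms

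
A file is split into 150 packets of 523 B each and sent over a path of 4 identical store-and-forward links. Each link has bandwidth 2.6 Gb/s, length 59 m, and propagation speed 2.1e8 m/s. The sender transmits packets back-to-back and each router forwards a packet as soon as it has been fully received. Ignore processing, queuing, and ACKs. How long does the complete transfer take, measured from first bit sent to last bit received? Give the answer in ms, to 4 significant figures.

Per-hop transmission t_tx = L/R = 4184/2600000000 = 0.00160923 ms.
Per-hop propagation t_prop = 59/210000000 = 0.000280952 ms.
Pipeline fill: first packet needs 4·t_tx to clear all hops; remaining 149 packets each add one t_tx.
Total = (4+150-1)·t_tx + 4·t_prop = 153·0.00160923 + 4·0.000280952 = 0.2473 ms.

0.2473 ms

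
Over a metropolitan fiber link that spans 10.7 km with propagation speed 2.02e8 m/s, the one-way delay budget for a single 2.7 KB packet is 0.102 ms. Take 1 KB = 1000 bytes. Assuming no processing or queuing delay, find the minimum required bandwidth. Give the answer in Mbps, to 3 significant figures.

L = 21600 bits.
Propagation delay = 10700 / 202000000 = 0.0529703 ms.
Transmission budget = 0.102 − 0.0529703 = 0.0490297 ms.
R ≥ L / t_tx = 21600 bits / 4.90297e-05 s = 441 Mbps.

441 Mbps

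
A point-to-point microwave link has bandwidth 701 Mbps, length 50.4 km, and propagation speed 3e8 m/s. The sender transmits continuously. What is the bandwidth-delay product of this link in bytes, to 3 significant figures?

14700 bytes

Propagation delay = 50400 / 300000000 = 0.000168 s.
BDP = R × t_prop = 701000000 × 0.000168 = 117768 bits.
In bytes: 117768/8 = 14700 bytes.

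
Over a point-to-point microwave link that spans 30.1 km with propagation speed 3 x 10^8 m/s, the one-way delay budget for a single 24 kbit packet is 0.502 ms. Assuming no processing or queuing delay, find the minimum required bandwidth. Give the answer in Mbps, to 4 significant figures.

Propagation delay = 30100 / 300000000 = 0.100333 ms.
Transmission budget = 0.502 − 0.100333 = 0.401667 ms.
R ≥ L / t_tx = 24000 bits / 0.000401667 s = 59.75 Mbps.

59.75 Mbps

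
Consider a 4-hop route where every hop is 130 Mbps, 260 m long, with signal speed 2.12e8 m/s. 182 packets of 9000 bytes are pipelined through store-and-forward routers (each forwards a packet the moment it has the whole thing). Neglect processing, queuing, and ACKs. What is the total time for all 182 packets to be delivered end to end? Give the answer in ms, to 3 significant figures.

102 ms

Per-hop transmission t_tx = L/R = 72000/130000000 = 0.553846 ms.
Per-hop propagation t_prop = 260/212000000 = 0.00122642 ms.
Pipeline fill: first packet needs 4·t_tx to clear all hops; remaining 181 packets each add one t_tx.
Total = (4+182-1)·t_tx + 4·t_prop = 185·0.553846 + 4·0.00122642 = 102 ms.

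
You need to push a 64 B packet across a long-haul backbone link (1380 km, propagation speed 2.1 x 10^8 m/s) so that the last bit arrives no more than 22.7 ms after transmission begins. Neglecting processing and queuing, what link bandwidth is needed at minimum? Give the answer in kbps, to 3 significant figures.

L = 512 bits.
Propagation delay = 1380000 / 210000000 = 6.57143 ms.
Transmission budget = 22.7 − 6.57143 = 16.1286 ms.
R ≥ L / t_tx = 512 bits / 0.0161286 s = 31.7 kbps.

31.7 kbps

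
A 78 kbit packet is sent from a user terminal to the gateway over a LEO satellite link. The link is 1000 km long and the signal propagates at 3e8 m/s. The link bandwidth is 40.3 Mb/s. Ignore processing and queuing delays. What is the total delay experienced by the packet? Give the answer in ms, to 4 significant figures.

5.269 ms

L = 78000 bits.
Transmission delay = L/R = 78000 / 40300000 = 1.93548 ms.
Propagation delay = d/s = 1000000 m / 300000000 m/s = 3.33333 ms.
Total = 5.269 ms.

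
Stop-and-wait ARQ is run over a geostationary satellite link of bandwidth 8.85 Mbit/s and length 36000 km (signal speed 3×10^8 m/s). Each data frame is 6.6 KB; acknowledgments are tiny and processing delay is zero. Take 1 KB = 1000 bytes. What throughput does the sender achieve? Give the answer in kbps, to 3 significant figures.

t_tx = L/R = 52800/8850000 = 0.0059661 s.
t_prop = 36000000/300000000 = 0.12 s; RTT = 0.24 s.
Cycle = t_tx + RTT = 0.245966 s.
Throughput = L / cycle = 52800 / 0.245966 = 215 kbps.

215 kbps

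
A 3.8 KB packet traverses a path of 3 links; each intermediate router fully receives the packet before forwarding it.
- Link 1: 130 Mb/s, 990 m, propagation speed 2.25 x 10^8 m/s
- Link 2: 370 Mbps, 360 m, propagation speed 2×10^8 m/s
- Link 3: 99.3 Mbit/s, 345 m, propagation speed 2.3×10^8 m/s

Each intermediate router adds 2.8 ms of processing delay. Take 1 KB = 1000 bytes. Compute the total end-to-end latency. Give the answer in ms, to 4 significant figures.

L = 30400 bits.
Transmission delays (L/R per hop): 0.233846, 0.0821622, 0.306143 ms; sum = 0.622151 ms.
Propagation delays (d/s per hop): 0.0044, 0.0018, 0.0015 ms; sum = 0.0077 ms.
Processing at 2 router(s): 2 × 2.8 ms = 5.6 ms.
End-to-end = 6.230 ms.

6.230 ms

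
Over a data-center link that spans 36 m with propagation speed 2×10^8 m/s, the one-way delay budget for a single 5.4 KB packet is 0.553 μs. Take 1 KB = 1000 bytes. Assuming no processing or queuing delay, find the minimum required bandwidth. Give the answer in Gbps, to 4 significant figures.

L = 43200 bits.
Propagation delay = 36 / 200000000 = 0.18 μs.
Transmission budget = 0.553 − 0.18 = 0.373 μs.
R ≥ L / t_tx = 43200 bits / 3.73e-07 s = 115.8 Gbps.

115.8 Gbps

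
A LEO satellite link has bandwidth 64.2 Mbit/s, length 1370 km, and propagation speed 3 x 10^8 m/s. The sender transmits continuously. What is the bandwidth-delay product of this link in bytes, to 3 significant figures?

Propagation delay = 1370000 / 300000000 = 0.00456667 s.
BDP = R × t_prop = 64200000 × 0.00456667 = 293180 bits.
In bytes: 293180/8 = 36600 bytes.

36600 bytes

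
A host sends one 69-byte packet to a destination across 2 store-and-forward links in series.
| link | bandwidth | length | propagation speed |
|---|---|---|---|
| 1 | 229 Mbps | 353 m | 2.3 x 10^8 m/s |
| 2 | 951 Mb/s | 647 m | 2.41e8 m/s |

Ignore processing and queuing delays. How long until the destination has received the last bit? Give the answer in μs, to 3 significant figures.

7.21 μs

L = 69 × 8 = 552 bits.
Transmission delays (L/R per hop): 2.41048, 0.580442 μs; sum = 2.99092 μs.
Propagation delays (d/s per hop): 1.53478, 2.68465 μs; sum = 4.21943 μs.
End-to-end = 7.21 μs.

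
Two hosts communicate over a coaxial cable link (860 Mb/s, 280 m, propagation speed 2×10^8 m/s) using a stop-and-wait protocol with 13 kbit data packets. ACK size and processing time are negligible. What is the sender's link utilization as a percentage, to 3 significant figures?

t_tx = L/R = 13000/860000000 = 1.51163e-05 s.
t_prop = 280/200000000 = 1.4e-06 s; RTT = 2.8e-06 s.
Cycle = t_tx + RTT = 1.79163e-05 s.
Utilization = t_tx / cycle = 1.51163e-05/1.79163e-05 = 84.4 %.

84.4 %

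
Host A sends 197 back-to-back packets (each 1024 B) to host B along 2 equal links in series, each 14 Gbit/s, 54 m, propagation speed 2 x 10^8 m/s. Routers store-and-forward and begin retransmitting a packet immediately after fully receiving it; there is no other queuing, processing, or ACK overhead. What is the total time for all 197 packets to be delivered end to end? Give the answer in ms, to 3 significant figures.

Per-hop transmission t_tx = L/R = 8192/14000000000 = 0.000585143 ms.
Per-hop propagation t_prop = 54/200000000 = 0.00027 ms.
Pipeline fill: first packet needs 2·t_tx to clear all hops; remaining 196 packets each add one t_tx.
Total = (2+197-1)·t_tx + 2·t_prop = 198·0.000585143 + 2·0.00027 = 0.116 ms.

0.116 ms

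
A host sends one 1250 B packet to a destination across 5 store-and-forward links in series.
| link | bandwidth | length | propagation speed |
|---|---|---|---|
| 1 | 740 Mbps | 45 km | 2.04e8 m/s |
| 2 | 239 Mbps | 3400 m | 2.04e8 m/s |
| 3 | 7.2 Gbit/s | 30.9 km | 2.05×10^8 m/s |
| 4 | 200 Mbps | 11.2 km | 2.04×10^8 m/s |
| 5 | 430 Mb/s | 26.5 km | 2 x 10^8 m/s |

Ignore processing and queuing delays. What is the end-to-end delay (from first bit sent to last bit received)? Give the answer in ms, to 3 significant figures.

0.705 ms

L = 1250 × 8 = 10000 bits.
Transmission delays (L/R per hop): 0.0135135, 0.041841, 0.00138889, 0.05, 0.0232558 ms; sum = 0.129999 ms.
Propagation delays (d/s per hop): 0.220588, 0.0166667, 0.150732, 0.054902, 0.1325 ms; sum = 0.575389 ms.
End-to-end = 0.705 ms.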